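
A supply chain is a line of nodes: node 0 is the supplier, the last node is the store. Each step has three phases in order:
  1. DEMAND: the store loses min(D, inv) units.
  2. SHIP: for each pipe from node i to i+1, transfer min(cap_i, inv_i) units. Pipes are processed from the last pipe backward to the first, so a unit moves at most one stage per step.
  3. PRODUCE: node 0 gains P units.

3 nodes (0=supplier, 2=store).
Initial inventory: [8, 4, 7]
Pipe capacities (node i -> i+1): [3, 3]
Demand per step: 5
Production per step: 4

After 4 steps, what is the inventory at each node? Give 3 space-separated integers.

Step 1: demand=5,sold=5 ship[1->2]=3 ship[0->1]=3 prod=4 -> inv=[9 4 5]
Step 2: demand=5,sold=5 ship[1->2]=3 ship[0->1]=3 prod=4 -> inv=[10 4 3]
Step 3: demand=5,sold=3 ship[1->2]=3 ship[0->1]=3 prod=4 -> inv=[11 4 3]
Step 4: demand=5,sold=3 ship[1->2]=3 ship[0->1]=3 prod=4 -> inv=[12 4 3]

12 4 3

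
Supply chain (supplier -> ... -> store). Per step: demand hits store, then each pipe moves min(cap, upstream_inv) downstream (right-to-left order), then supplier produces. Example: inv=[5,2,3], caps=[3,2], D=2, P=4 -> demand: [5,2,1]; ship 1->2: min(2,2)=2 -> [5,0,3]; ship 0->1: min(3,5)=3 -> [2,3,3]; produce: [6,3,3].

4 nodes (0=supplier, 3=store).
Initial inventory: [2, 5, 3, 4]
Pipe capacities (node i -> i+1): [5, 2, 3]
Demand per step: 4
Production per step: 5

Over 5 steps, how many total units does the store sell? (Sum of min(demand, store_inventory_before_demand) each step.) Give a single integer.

Step 1: sold=4 (running total=4) -> [5 5 2 3]
Step 2: sold=3 (running total=7) -> [5 8 2 2]
Step 3: sold=2 (running total=9) -> [5 11 2 2]
Step 4: sold=2 (running total=11) -> [5 14 2 2]
Step 5: sold=2 (running total=13) -> [5 17 2 2]

Answer: 13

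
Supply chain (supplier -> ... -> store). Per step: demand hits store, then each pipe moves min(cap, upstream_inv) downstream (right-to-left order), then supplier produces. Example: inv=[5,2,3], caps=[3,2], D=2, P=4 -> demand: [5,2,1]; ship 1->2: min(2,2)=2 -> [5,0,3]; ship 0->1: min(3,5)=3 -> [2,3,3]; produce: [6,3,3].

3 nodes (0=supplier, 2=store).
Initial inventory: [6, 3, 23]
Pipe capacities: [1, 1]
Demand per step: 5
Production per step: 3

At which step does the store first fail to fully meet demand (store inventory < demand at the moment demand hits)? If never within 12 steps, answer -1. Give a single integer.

Step 1: demand=5,sold=5 ship[1->2]=1 ship[0->1]=1 prod=3 -> [8 3 19]
Step 2: demand=5,sold=5 ship[1->2]=1 ship[0->1]=1 prod=3 -> [10 3 15]
Step 3: demand=5,sold=5 ship[1->2]=1 ship[0->1]=1 prod=3 -> [12 3 11]
Step 4: demand=5,sold=5 ship[1->2]=1 ship[0->1]=1 prod=3 -> [14 3 7]
Step 5: demand=5,sold=5 ship[1->2]=1 ship[0->1]=1 prod=3 -> [16 3 3]
Step 6: demand=5,sold=3 ship[1->2]=1 ship[0->1]=1 prod=3 -> [18 3 1]
Step 7: demand=5,sold=1 ship[1->2]=1 ship[0->1]=1 prod=3 -> [20 3 1]
Step 8: demand=5,sold=1 ship[1->2]=1 ship[0->1]=1 prod=3 -> [22 3 1]
Step 9: demand=5,sold=1 ship[1->2]=1 ship[0->1]=1 prod=3 -> [24 3 1]
Step 10: demand=5,sold=1 ship[1->2]=1 ship[0->1]=1 prod=3 -> [26 3 1]
Step 11: demand=5,sold=1 ship[1->2]=1 ship[0->1]=1 prod=3 -> [28 3 1]
Step 12: demand=5,sold=1 ship[1->2]=1 ship[0->1]=1 prod=3 -> [30 3 1]
First stockout at step 6

6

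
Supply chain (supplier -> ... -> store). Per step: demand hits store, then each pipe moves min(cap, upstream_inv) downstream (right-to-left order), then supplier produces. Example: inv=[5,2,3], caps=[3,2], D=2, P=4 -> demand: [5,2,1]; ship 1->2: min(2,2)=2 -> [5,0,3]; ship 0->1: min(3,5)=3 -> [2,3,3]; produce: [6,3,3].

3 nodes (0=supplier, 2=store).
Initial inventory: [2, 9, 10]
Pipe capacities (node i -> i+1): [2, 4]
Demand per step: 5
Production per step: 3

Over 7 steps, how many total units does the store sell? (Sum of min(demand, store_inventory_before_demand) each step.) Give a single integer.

Answer: 29

Derivation:
Step 1: sold=5 (running total=5) -> [3 7 9]
Step 2: sold=5 (running total=10) -> [4 5 8]
Step 3: sold=5 (running total=15) -> [5 3 7]
Step 4: sold=5 (running total=20) -> [6 2 5]
Step 5: sold=5 (running total=25) -> [7 2 2]
Step 6: sold=2 (running total=27) -> [8 2 2]
Step 7: sold=2 (running total=29) -> [9 2 2]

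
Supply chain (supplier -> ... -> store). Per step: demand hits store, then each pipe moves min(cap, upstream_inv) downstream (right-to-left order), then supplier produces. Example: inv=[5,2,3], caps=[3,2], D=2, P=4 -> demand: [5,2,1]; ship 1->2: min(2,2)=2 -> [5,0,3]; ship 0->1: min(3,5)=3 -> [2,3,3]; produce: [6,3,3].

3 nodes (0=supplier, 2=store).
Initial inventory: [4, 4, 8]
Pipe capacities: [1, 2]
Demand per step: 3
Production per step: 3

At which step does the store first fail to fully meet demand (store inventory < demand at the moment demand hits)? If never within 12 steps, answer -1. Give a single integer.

Step 1: demand=3,sold=3 ship[1->2]=2 ship[0->1]=1 prod=3 -> [6 3 7]
Step 2: demand=3,sold=3 ship[1->2]=2 ship[0->1]=1 prod=3 -> [8 2 6]
Step 3: demand=3,sold=3 ship[1->2]=2 ship[0->1]=1 prod=3 -> [10 1 5]
Step 4: demand=3,sold=3 ship[1->2]=1 ship[0->1]=1 prod=3 -> [12 1 3]
Step 5: demand=3,sold=3 ship[1->2]=1 ship[0->1]=1 prod=3 -> [14 1 1]
Step 6: demand=3,sold=1 ship[1->2]=1 ship[0->1]=1 prod=3 -> [16 1 1]
Step 7: demand=3,sold=1 ship[1->2]=1 ship[0->1]=1 prod=3 -> [18 1 1]
Step 8: demand=3,sold=1 ship[1->2]=1 ship[0->1]=1 prod=3 -> [20 1 1]
Step 9: demand=3,sold=1 ship[1->2]=1 ship[0->1]=1 prod=3 -> [22 1 1]
Step 10: demand=3,sold=1 ship[1->2]=1 ship[0->1]=1 prod=3 -> [24 1 1]
Step 11: demand=3,sold=1 ship[1->2]=1 ship[0->1]=1 prod=3 -> [26 1 1]
Step 12: demand=3,sold=1 ship[1->2]=1 ship[0->1]=1 prod=3 -> [28 1 1]
First stockout at step 6

6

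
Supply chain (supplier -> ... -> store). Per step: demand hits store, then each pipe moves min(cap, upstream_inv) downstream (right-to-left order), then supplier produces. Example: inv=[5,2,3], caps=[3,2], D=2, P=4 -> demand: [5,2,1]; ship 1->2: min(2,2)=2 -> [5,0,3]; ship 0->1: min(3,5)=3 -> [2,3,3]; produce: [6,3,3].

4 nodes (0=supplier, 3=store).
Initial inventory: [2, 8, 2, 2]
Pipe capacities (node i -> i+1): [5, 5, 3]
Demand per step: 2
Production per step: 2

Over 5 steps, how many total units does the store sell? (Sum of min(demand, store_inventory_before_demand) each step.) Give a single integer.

Answer: 10

Derivation:
Step 1: sold=2 (running total=2) -> [2 5 5 2]
Step 2: sold=2 (running total=4) -> [2 2 7 3]
Step 3: sold=2 (running total=6) -> [2 2 6 4]
Step 4: sold=2 (running total=8) -> [2 2 5 5]
Step 5: sold=2 (running total=10) -> [2 2 4 6]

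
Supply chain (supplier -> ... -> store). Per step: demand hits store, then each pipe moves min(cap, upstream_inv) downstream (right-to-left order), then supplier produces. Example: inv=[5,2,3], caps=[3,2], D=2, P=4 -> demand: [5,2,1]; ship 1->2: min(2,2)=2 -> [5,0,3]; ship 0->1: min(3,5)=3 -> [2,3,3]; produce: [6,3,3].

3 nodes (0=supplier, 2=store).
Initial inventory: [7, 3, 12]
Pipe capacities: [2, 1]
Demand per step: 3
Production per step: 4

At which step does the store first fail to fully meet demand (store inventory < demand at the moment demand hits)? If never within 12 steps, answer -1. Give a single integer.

Step 1: demand=3,sold=3 ship[1->2]=1 ship[0->1]=2 prod=4 -> [9 4 10]
Step 2: demand=3,sold=3 ship[1->2]=1 ship[0->1]=2 prod=4 -> [11 5 8]
Step 3: demand=3,sold=3 ship[1->2]=1 ship[0->1]=2 prod=4 -> [13 6 6]
Step 4: demand=3,sold=3 ship[1->2]=1 ship[0->1]=2 prod=4 -> [15 7 4]
Step 5: demand=3,sold=3 ship[1->2]=1 ship[0->1]=2 prod=4 -> [17 8 2]
Step 6: demand=3,sold=2 ship[1->2]=1 ship[0->1]=2 prod=4 -> [19 9 1]
Step 7: demand=3,sold=1 ship[1->2]=1 ship[0->1]=2 prod=4 -> [21 10 1]
Step 8: demand=3,sold=1 ship[1->2]=1 ship[0->1]=2 prod=4 -> [23 11 1]
Step 9: demand=3,sold=1 ship[1->2]=1 ship[0->1]=2 prod=4 -> [25 12 1]
Step 10: demand=3,sold=1 ship[1->2]=1 ship[0->1]=2 prod=4 -> [27 13 1]
Step 11: demand=3,sold=1 ship[1->2]=1 ship[0->1]=2 prod=4 -> [29 14 1]
Step 12: demand=3,sold=1 ship[1->2]=1 ship[0->1]=2 prod=4 -> [31 15 1]
First stockout at step 6

6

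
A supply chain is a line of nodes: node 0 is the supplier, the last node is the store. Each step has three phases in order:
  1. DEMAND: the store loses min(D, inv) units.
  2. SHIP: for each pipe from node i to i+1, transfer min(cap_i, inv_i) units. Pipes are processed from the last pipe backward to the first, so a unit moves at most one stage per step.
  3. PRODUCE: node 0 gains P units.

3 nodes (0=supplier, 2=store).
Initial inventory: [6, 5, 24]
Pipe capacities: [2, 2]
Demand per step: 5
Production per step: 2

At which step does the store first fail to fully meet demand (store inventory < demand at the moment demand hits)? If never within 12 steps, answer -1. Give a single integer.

Step 1: demand=5,sold=5 ship[1->2]=2 ship[0->1]=2 prod=2 -> [6 5 21]
Step 2: demand=5,sold=5 ship[1->2]=2 ship[0->1]=2 prod=2 -> [6 5 18]
Step 3: demand=5,sold=5 ship[1->2]=2 ship[0->1]=2 prod=2 -> [6 5 15]
Step 4: demand=5,sold=5 ship[1->2]=2 ship[0->1]=2 prod=2 -> [6 5 12]
Step 5: demand=5,sold=5 ship[1->2]=2 ship[0->1]=2 prod=2 -> [6 5 9]
Step 6: demand=5,sold=5 ship[1->2]=2 ship[0->1]=2 prod=2 -> [6 5 6]
Step 7: demand=5,sold=5 ship[1->2]=2 ship[0->1]=2 prod=2 -> [6 5 3]
Step 8: demand=5,sold=3 ship[1->2]=2 ship[0->1]=2 prod=2 -> [6 5 2]
Step 9: demand=5,sold=2 ship[1->2]=2 ship[0->1]=2 prod=2 -> [6 5 2]
Step 10: demand=5,sold=2 ship[1->2]=2 ship[0->1]=2 prod=2 -> [6 5 2]
Step 11: demand=5,sold=2 ship[1->2]=2 ship[0->1]=2 prod=2 -> [6 5 2]
Step 12: demand=5,sold=2 ship[1->2]=2 ship[0->1]=2 prod=2 -> [6 5 2]
First stockout at step 8

8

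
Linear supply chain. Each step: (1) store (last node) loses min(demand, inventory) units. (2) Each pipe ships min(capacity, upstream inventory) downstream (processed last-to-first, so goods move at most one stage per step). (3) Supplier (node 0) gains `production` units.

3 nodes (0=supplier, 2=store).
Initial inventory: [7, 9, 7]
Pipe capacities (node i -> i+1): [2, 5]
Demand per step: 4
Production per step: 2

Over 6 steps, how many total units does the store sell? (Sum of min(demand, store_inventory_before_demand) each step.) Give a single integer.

Answer: 24

Derivation:
Step 1: sold=4 (running total=4) -> [7 6 8]
Step 2: sold=4 (running total=8) -> [7 3 9]
Step 3: sold=4 (running total=12) -> [7 2 8]
Step 4: sold=4 (running total=16) -> [7 2 6]
Step 5: sold=4 (running total=20) -> [7 2 4]
Step 6: sold=4 (running total=24) -> [7 2 2]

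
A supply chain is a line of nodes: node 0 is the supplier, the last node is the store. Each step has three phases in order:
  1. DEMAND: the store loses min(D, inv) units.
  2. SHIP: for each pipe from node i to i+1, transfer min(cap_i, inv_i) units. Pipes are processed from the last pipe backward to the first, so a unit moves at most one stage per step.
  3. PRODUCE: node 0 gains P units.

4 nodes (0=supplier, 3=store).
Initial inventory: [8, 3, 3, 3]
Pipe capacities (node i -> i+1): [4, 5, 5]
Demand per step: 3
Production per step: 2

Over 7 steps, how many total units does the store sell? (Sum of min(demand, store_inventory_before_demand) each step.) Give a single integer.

Step 1: sold=3 (running total=3) -> [6 4 3 3]
Step 2: sold=3 (running total=6) -> [4 4 4 3]
Step 3: sold=3 (running total=9) -> [2 4 4 4]
Step 4: sold=3 (running total=12) -> [2 2 4 5]
Step 5: sold=3 (running total=15) -> [2 2 2 6]
Step 6: sold=3 (running total=18) -> [2 2 2 5]
Step 7: sold=3 (running total=21) -> [2 2 2 4]

Answer: 21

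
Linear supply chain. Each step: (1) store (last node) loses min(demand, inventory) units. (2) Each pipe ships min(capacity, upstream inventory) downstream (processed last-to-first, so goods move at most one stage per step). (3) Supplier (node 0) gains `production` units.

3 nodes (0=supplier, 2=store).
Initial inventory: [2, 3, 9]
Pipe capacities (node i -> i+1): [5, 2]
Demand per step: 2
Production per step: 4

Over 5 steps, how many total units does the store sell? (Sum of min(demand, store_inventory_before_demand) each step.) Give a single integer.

Step 1: sold=2 (running total=2) -> [4 3 9]
Step 2: sold=2 (running total=4) -> [4 5 9]
Step 3: sold=2 (running total=6) -> [4 7 9]
Step 4: sold=2 (running total=8) -> [4 9 9]
Step 5: sold=2 (running total=10) -> [4 11 9]

Answer: 10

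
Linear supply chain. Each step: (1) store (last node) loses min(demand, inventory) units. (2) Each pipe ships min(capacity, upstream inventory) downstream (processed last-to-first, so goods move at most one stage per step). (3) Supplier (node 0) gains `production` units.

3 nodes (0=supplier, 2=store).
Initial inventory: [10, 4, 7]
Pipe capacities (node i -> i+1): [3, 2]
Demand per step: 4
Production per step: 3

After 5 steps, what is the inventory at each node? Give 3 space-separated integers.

Step 1: demand=4,sold=4 ship[1->2]=2 ship[0->1]=3 prod=3 -> inv=[10 5 5]
Step 2: demand=4,sold=4 ship[1->2]=2 ship[0->1]=3 prod=3 -> inv=[10 6 3]
Step 3: demand=4,sold=3 ship[1->2]=2 ship[0->1]=3 prod=3 -> inv=[10 7 2]
Step 4: demand=4,sold=2 ship[1->2]=2 ship[0->1]=3 prod=3 -> inv=[10 8 2]
Step 5: demand=4,sold=2 ship[1->2]=2 ship[0->1]=3 prod=3 -> inv=[10 9 2]

10 9 2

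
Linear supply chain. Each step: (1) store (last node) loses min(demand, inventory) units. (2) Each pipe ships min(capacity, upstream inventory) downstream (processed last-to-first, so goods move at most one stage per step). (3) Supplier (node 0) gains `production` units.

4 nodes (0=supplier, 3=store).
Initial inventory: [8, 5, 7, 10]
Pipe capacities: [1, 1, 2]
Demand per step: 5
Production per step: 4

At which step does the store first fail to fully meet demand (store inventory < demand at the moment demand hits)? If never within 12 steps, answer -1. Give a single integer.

Step 1: demand=5,sold=5 ship[2->3]=2 ship[1->2]=1 ship[0->1]=1 prod=4 -> [11 5 6 7]
Step 2: demand=5,sold=5 ship[2->3]=2 ship[1->2]=1 ship[0->1]=1 prod=4 -> [14 5 5 4]
Step 3: demand=5,sold=4 ship[2->3]=2 ship[1->2]=1 ship[0->1]=1 prod=4 -> [17 5 4 2]
Step 4: demand=5,sold=2 ship[2->3]=2 ship[1->2]=1 ship[0->1]=1 prod=4 -> [20 5 3 2]
Step 5: demand=5,sold=2 ship[2->3]=2 ship[1->2]=1 ship[0->1]=1 prod=4 -> [23 5 2 2]
Step 6: demand=5,sold=2 ship[2->3]=2 ship[1->2]=1 ship[0->1]=1 prod=4 -> [26 5 1 2]
Step 7: demand=5,sold=2 ship[2->3]=1 ship[1->2]=1 ship[0->1]=1 prod=4 -> [29 5 1 1]
Step 8: demand=5,sold=1 ship[2->3]=1 ship[1->2]=1 ship[0->1]=1 prod=4 -> [32 5 1 1]
Step 9: demand=5,sold=1 ship[2->3]=1 ship[1->2]=1 ship[0->1]=1 prod=4 -> [35 5 1 1]
Step 10: demand=5,sold=1 ship[2->3]=1 ship[1->2]=1 ship[0->1]=1 prod=4 -> [38 5 1 1]
Step 11: demand=5,sold=1 ship[2->3]=1 ship[1->2]=1 ship[0->1]=1 prod=4 -> [41 5 1 1]
Step 12: demand=5,sold=1 ship[2->3]=1 ship[1->2]=1 ship[0->1]=1 prod=4 -> [44 5 1 1]
First stockout at step 3

3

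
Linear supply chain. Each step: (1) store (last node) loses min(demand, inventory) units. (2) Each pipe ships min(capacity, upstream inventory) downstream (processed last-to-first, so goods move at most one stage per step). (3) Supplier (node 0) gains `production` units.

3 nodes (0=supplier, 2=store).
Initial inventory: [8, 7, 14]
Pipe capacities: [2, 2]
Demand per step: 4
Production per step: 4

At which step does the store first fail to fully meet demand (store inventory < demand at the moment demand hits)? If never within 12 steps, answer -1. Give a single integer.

Step 1: demand=4,sold=4 ship[1->2]=2 ship[0->1]=2 prod=4 -> [10 7 12]
Step 2: demand=4,sold=4 ship[1->2]=2 ship[0->1]=2 prod=4 -> [12 7 10]
Step 3: demand=4,sold=4 ship[1->2]=2 ship[0->1]=2 prod=4 -> [14 7 8]
Step 4: demand=4,sold=4 ship[1->2]=2 ship[0->1]=2 prod=4 -> [16 7 6]
Step 5: demand=4,sold=4 ship[1->2]=2 ship[0->1]=2 prod=4 -> [18 7 4]
Step 6: demand=4,sold=4 ship[1->2]=2 ship[0->1]=2 prod=4 -> [20 7 2]
Step 7: demand=4,sold=2 ship[1->2]=2 ship[0->1]=2 prod=4 -> [22 7 2]
Step 8: demand=4,sold=2 ship[1->2]=2 ship[0->1]=2 prod=4 -> [24 7 2]
Step 9: demand=4,sold=2 ship[1->2]=2 ship[0->1]=2 prod=4 -> [26 7 2]
Step 10: demand=4,sold=2 ship[1->2]=2 ship[0->1]=2 prod=4 -> [28 7 2]
Step 11: demand=4,sold=2 ship[1->2]=2 ship[0->1]=2 prod=4 -> [30 7 2]
Step 12: demand=4,sold=2 ship[1->2]=2 ship[0->1]=2 prod=4 -> [32 7 2]
First stockout at step 7

7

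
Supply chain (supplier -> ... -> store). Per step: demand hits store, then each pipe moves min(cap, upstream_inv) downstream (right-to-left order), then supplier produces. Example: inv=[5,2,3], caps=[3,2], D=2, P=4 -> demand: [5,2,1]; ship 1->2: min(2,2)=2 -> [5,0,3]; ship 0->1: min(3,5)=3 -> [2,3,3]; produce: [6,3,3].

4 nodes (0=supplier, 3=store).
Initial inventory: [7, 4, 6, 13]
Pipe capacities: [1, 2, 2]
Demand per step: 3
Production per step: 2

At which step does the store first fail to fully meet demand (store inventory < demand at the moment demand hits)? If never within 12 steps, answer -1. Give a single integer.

Step 1: demand=3,sold=3 ship[2->3]=2 ship[1->2]=2 ship[0->1]=1 prod=2 -> [8 3 6 12]
Step 2: demand=3,sold=3 ship[2->3]=2 ship[1->2]=2 ship[0->1]=1 prod=2 -> [9 2 6 11]
Step 3: demand=3,sold=3 ship[2->3]=2 ship[1->2]=2 ship[0->1]=1 prod=2 -> [10 1 6 10]
Step 4: demand=3,sold=3 ship[2->3]=2 ship[1->2]=1 ship[0->1]=1 prod=2 -> [11 1 5 9]
Step 5: demand=3,sold=3 ship[2->3]=2 ship[1->2]=1 ship[0->1]=1 prod=2 -> [12 1 4 8]
Step 6: demand=3,sold=3 ship[2->3]=2 ship[1->2]=1 ship[0->1]=1 prod=2 -> [13 1 3 7]
Step 7: demand=3,sold=3 ship[2->3]=2 ship[1->2]=1 ship[0->1]=1 prod=2 -> [14 1 2 6]
Step 8: demand=3,sold=3 ship[2->3]=2 ship[1->2]=1 ship[0->1]=1 prod=2 -> [15 1 1 5]
Step 9: demand=3,sold=3 ship[2->3]=1 ship[1->2]=1 ship[0->1]=1 prod=2 -> [16 1 1 3]
Step 10: demand=3,sold=3 ship[2->3]=1 ship[1->2]=1 ship[0->1]=1 prod=2 -> [17 1 1 1]
Step 11: demand=3,sold=1 ship[2->3]=1 ship[1->2]=1 ship[0->1]=1 prod=2 -> [18 1 1 1]
Step 12: demand=3,sold=1 ship[2->3]=1 ship[1->2]=1 ship[0->1]=1 prod=2 -> [19 1 1 1]
First stockout at step 11

11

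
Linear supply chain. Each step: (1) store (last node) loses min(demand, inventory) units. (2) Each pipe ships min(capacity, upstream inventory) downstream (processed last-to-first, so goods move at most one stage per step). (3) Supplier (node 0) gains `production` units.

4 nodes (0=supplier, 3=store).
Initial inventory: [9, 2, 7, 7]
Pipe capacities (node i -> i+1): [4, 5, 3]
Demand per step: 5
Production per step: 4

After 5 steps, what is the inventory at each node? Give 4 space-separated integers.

Step 1: demand=5,sold=5 ship[2->3]=3 ship[1->2]=2 ship[0->1]=4 prod=4 -> inv=[9 4 6 5]
Step 2: demand=5,sold=5 ship[2->3]=3 ship[1->2]=4 ship[0->1]=4 prod=4 -> inv=[9 4 7 3]
Step 3: demand=5,sold=3 ship[2->3]=3 ship[1->2]=4 ship[0->1]=4 prod=4 -> inv=[9 4 8 3]
Step 4: demand=5,sold=3 ship[2->3]=3 ship[1->2]=4 ship[0->1]=4 prod=4 -> inv=[9 4 9 3]
Step 5: demand=5,sold=3 ship[2->3]=3 ship[1->2]=4 ship[0->1]=4 prod=4 -> inv=[9 4 10 3]

9 4 10 3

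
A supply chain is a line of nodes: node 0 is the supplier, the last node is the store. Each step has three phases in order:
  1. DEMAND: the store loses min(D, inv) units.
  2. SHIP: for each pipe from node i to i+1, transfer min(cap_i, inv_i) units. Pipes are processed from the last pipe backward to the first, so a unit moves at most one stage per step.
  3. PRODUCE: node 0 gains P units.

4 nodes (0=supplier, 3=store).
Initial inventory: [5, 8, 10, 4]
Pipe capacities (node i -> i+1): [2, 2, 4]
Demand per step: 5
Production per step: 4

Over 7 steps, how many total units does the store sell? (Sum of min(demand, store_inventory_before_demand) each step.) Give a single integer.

Answer: 24

Derivation:
Step 1: sold=4 (running total=4) -> [7 8 8 4]
Step 2: sold=4 (running total=8) -> [9 8 6 4]
Step 3: sold=4 (running total=12) -> [11 8 4 4]
Step 4: sold=4 (running total=16) -> [13 8 2 4]
Step 5: sold=4 (running total=20) -> [15 8 2 2]
Step 6: sold=2 (running total=22) -> [17 8 2 2]
Step 7: sold=2 (running total=24) -> [19 8 2 2]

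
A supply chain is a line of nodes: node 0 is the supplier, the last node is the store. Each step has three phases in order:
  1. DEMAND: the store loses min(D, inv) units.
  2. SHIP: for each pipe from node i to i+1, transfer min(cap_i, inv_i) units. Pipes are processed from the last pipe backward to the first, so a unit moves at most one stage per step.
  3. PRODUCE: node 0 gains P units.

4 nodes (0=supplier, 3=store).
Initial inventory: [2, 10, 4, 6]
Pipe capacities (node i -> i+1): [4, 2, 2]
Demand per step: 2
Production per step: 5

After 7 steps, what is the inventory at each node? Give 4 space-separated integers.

Step 1: demand=2,sold=2 ship[2->3]=2 ship[1->2]=2 ship[0->1]=2 prod=5 -> inv=[5 10 4 6]
Step 2: demand=2,sold=2 ship[2->3]=2 ship[1->2]=2 ship[0->1]=4 prod=5 -> inv=[6 12 4 6]
Step 3: demand=2,sold=2 ship[2->3]=2 ship[1->2]=2 ship[0->1]=4 prod=5 -> inv=[7 14 4 6]
Step 4: demand=2,sold=2 ship[2->3]=2 ship[1->2]=2 ship[0->1]=4 prod=5 -> inv=[8 16 4 6]
Step 5: demand=2,sold=2 ship[2->3]=2 ship[1->2]=2 ship[0->1]=4 prod=5 -> inv=[9 18 4 6]
Step 6: demand=2,sold=2 ship[2->3]=2 ship[1->2]=2 ship[0->1]=4 prod=5 -> inv=[10 20 4 6]
Step 7: demand=2,sold=2 ship[2->3]=2 ship[1->2]=2 ship[0->1]=4 prod=5 -> inv=[11 22 4 6]

11 22 4 6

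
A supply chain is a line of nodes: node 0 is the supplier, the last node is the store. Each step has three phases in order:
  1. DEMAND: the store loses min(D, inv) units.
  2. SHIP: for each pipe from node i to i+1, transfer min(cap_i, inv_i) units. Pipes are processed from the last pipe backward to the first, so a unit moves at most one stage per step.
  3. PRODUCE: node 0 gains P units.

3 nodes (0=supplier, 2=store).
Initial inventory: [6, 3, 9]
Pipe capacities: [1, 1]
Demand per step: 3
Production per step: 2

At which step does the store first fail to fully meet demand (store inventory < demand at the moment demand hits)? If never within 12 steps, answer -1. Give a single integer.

Step 1: demand=3,sold=3 ship[1->2]=1 ship[0->1]=1 prod=2 -> [7 3 7]
Step 2: demand=3,sold=3 ship[1->2]=1 ship[0->1]=1 prod=2 -> [8 3 5]
Step 3: demand=3,sold=3 ship[1->2]=1 ship[0->1]=1 prod=2 -> [9 3 3]
Step 4: demand=3,sold=3 ship[1->2]=1 ship[0->1]=1 prod=2 -> [10 3 1]
Step 5: demand=3,sold=1 ship[1->2]=1 ship[0->1]=1 prod=2 -> [11 3 1]
Step 6: demand=3,sold=1 ship[1->2]=1 ship[0->1]=1 prod=2 -> [12 3 1]
Step 7: demand=3,sold=1 ship[1->2]=1 ship[0->1]=1 prod=2 -> [13 3 1]
Step 8: demand=3,sold=1 ship[1->2]=1 ship[0->1]=1 prod=2 -> [14 3 1]
Step 9: demand=3,sold=1 ship[1->2]=1 ship[0->1]=1 prod=2 -> [15 3 1]
Step 10: demand=3,sold=1 ship[1->2]=1 ship[0->1]=1 prod=2 -> [16 3 1]
Step 11: demand=3,sold=1 ship[1->2]=1 ship[0->1]=1 prod=2 -> [17 3 1]
Step 12: demand=3,sold=1 ship[1->2]=1 ship[0->1]=1 prod=2 -> [18 3 1]
First stockout at step 5

5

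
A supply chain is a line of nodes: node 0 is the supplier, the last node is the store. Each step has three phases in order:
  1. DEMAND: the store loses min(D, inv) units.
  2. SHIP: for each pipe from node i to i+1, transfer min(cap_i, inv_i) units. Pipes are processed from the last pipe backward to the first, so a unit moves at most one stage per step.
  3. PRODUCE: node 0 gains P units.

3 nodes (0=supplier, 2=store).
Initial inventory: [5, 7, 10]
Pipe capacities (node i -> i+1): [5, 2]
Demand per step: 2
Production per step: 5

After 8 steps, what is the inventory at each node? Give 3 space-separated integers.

Step 1: demand=2,sold=2 ship[1->2]=2 ship[0->1]=5 prod=5 -> inv=[5 10 10]
Step 2: demand=2,sold=2 ship[1->2]=2 ship[0->1]=5 prod=5 -> inv=[5 13 10]
Step 3: demand=2,sold=2 ship[1->2]=2 ship[0->1]=5 prod=5 -> inv=[5 16 10]
Step 4: demand=2,sold=2 ship[1->2]=2 ship[0->1]=5 prod=5 -> inv=[5 19 10]
Step 5: demand=2,sold=2 ship[1->2]=2 ship[0->1]=5 prod=5 -> inv=[5 22 10]
Step 6: demand=2,sold=2 ship[1->2]=2 ship[0->1]=5 prod=5 -> inv=[5 25 10]
Step 7: demand=2,sold=2 ship[1->2]=2 ship[0->1]=5 prod=5 -> inv=[5 28 10]
Step 8: demand=2,sold=2 ship[1->2]=2 ship[0->1]=5 prod=5 -> inv=[5 31 10]

5 31 10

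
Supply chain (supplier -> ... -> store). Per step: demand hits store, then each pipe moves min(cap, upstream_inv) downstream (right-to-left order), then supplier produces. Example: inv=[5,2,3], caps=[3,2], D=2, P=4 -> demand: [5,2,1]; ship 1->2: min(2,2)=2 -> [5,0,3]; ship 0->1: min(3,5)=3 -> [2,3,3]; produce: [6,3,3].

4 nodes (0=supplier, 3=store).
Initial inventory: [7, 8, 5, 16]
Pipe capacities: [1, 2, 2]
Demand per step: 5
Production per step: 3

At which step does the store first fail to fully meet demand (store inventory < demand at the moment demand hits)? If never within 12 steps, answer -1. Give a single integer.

Step 1: demand=5,sold=5 ship[2->3]=2 ship[1->2]=2 ship[0->1]=1 prod=3 -> [9 7 5 13]
Step 2: demand=5,sold=5 ship[2->3]=2 ship[1->2]=2 ship[0->1]=1 prod=3 -> [11 6 5 10]
Step 3: demand=5,sold=5 ship[2->3]=2 ship[1->2]=2 ship[0->1]=1 prod=3 -> [13 5 5 7]
Step 4: demand=5,sold=5 ship[2->3]=2 ship[1->2]=2 ship[0->1]=1 prod=3 -> [15 4 5 4]
Step 5: demand=5,sold=4 ship[2->3]=2 ship[1->2]=2 ship[0->1]=1 prod=3 -> [17 3 5 2]
Step 6: demand=5,sold=2 ship[2->3]=2 ship[1->2]=2 ship[0->1]=1 prod=3 -> [19 2 5 2]
Step 7: demand=5,sold=2 ship[2->3]=2 ship[1->2]=2 ship[0->1]=1 prod=3 -> [21 1 5 2]
Step 8: demand=5,sold=2 ship[2->3]=2 ship[1->2]=1 ship[0->1]=1 prod=3 -> [23 1 4 2]
Step 9: demand=5,sold=2 ship[2->3]=2 ship[1->2]=1 ship[0->1]=1 prod=3 -> [25 1 3 2]
Step 10: demand=5,sold=2 ship[2->3]=2 ship[1->2]=1 ship[0->1]=1 prod=3 -> [27 1 2 2]
Step 11: demand=5,sold=2 ship[2->3]=2 ship[1->2]=1 ship[0->1]=1 prod=3 -> [29 1 1 2]
Step 12: demand=5,sold=2 ship[2->3]=1 ship[1->2]=1 ship[0->1]=1 prod=3 -> [31 1 1 1]
First stockout at step 5

5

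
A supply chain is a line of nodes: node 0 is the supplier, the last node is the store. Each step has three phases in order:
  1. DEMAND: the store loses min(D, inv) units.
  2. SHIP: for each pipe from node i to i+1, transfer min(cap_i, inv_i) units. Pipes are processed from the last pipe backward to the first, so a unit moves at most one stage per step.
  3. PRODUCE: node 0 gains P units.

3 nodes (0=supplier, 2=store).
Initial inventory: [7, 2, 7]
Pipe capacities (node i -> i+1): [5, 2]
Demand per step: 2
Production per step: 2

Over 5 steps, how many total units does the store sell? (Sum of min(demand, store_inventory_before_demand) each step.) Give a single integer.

Step 1: sold=2 (running total=2) -> [4 5 7]
Step 2: sold=2 (running total=4) -> [2 7 7]
Step 3: sold=2 (running total=6) -> [2 7 7]
Step 4: sold=2 (running total=8) -> [2 7 7]
Step 5: sold=2 (running total=10) -> [2 7 7]

Answer: 10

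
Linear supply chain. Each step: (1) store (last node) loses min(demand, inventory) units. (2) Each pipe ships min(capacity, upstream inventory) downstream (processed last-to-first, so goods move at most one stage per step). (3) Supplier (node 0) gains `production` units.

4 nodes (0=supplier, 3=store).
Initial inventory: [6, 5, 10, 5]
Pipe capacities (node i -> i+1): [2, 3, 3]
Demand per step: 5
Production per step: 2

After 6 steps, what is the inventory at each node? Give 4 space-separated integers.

Step 1: demand=5,sold=5 ship[2->3]=3 ship[1->2]=3 ship[0->1]=2 prod=2 -> inv=[6 4 10 3]
Step 2: demand=5,sold=3 ship[2->3]=3 ship[1->2]=3 ship[0->1]=2 prod=2 -> inv=[6 3 10 3]
Step 3: demand=5,sold=3 ship[2->3]=3 ship[1->2]=3 ship[0->1]=2 prod=2 -> inv=[6 2 10 3]
Step 4: demand=5,sold=3 ship[2->3]=3 ship[1->2]=2 ship[0->1]=2 prod=2 -> inv=[6 2 9 3]
Step 5: demand=5,sold=3 ship[2->3]=3 ship[1->2]=2 ship[0->1]=2 prod=2 -> inv=[6 2 8 3]
Step 6: demand=5,sold=3 ship[2->3]=3 ship[1->2]=2 ship[0->1]=2 prod=2 -> inv=[6 2 7 3]

6 2 7 3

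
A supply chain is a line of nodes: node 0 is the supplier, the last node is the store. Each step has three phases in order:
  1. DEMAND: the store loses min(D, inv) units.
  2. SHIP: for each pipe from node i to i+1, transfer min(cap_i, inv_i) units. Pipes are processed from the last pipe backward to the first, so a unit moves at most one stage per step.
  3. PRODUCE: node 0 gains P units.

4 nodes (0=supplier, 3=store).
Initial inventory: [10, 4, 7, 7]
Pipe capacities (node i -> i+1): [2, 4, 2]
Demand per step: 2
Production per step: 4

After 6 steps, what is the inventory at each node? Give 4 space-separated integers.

Step 1: demand=2,sold=2 ship[2->3]=2 ship[1->2]=4 ship[0->1]=2 prod=4 -> inv=[12 2 9 7]
Step 2: demand=2,sold=2 ship[2->3]=2 ship[1->2]=2 ship[0->1]=2 prod=4 -> inv=[14 2 9 7]
Step 3: demand=2,sold=2 ship[2->3]=2 ship[1->2]=2 ship[0->1]=2 prod=4 -> inv=[16 2 9 7]
Step 4: demand=2,sold=2 ship[2->3]=2 ship[1->2]=2 ship[0->1]=2 prod=4 -> inv=[18 2 9 7]
Step 5: demand=2,sold=2 ship[2->3]=2 ship[1->2]=2 ship[0->1]=2 prod=4 -> inv=[20 2 9 7]
Step 6: demand=2,sold=2 ship[2->3]=2 ship[1->2]=2 ship[0->1]=2 prod=4 -> inv=[22 2 9 7]

22 2 9 7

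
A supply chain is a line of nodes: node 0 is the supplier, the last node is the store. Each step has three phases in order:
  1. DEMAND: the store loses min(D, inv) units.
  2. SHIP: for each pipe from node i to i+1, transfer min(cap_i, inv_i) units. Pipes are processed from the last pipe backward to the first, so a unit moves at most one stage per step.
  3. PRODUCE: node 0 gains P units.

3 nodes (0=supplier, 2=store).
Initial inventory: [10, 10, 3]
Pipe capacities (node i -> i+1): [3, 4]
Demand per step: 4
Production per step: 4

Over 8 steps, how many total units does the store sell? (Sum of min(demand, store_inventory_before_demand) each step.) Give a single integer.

Step 1: sold=3 (running total=3) -> [11 9 4]
Step 2: sold=4 (running total=7) -> [12 8 4]
Step 3: sold=4 (running total=11) -> [13 7 4]
Step 4: sold=4 (running total=15) -> [14 6 4]
Step 5: sold=4 (running total=19) -> [15 5 4]
Step 6: sold=4 (running total=23) -> [16 4 4]
Step 7: sold=4 (running total=27) -> [17 3 4]
Step 8: sold=4 (running total=31) -> [18 3 3]

Answer: 31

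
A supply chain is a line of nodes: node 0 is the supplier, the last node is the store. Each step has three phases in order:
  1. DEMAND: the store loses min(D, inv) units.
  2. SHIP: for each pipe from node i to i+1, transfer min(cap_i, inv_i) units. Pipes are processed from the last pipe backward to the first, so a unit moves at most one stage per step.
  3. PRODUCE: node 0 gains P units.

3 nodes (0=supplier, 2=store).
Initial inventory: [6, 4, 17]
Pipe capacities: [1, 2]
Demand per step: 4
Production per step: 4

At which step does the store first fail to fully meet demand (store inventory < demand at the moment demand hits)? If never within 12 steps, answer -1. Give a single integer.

Step 1: demand=4,sold=4 ship[1->2]=2 ship[0->1]=1 prod=4 -> [9 3 15]
Step 2: demand=4,sold=4 ship[1->2]=2 ship[0->1]=1 prod=4 -> [12 2 13]
Step 3: demand=4,sold=4 ship[1->2]=2 ship[0->1]=1 prod=4 -> [15 1 11]
Step 4: demand=4,sold=4 ship[1->2]=1 ship[0->1]=1 prod=4 -> [18 1 8]
Step 5: demand=4,sold=4 ship[1->2]=1 ship[0->1]=1 prod=4 -> [21 1 5]
Step 6: demand=4,sold=4 ship[1->2]=1 ship[0->1]=1 prod=4 -> [24 1 2]
Step 7: demand=4,sold=2 ship[1->2]=1 ship[0->1]=1 prod=4 -> [27 1 1]
Step 8: demand=4,sold=1 ship[1->2]=1 ship[0->1]=1 prod=4 -> [30 1 1]
Step 9: demand=4,sold=1 ship[1->2]=1 ship[0->1]=1 prod=4 -> [33 1 1]
Step 10: demand=4,sold=1 ship[1->2]=1 ship[0->1]=1 prod=4 -> [36 1 1]
Step 11: demand=4,sold=1 ship[1->2]=1 ship[0->1]=1 prod=4 -> [39 1 1]
Step 12: demand=4,sold=1 ship[1->2]=1 ship[0->1]=1 prod=4 -> [42 1 1]
First stockout at step 7

7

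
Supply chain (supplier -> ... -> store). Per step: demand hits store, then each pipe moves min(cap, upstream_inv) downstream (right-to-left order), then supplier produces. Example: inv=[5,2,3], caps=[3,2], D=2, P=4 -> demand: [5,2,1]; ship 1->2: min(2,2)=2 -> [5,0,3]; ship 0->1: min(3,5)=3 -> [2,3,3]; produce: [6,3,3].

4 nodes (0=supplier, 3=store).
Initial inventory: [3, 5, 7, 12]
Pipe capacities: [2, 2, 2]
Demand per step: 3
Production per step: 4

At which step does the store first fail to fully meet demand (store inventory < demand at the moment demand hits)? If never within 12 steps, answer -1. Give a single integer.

Step 1: demand=3,sold=3 ship[2->3]=2 ship[1->2]=2 ship[0->1]=2 prod=4 -> [5 5 7 11]
Step 2: demand=3,sold=3 ship[2->3]=2 ship[1->2]=2 ship[0->1]=2 prod=4 -> [7 5 7 10]
Step 3: demand=3,sold=3 ship[2->3]=2 ship[1->2]=2 ship[0->1]=2 prod=4 -> [9 5 7 9]
Step 4: demand=3,sold=3 ship[2->3]=2 ship[1->2]=2 ship[0->1]=2 prod=4 -> [11 5 7 8]
Step 5: demand=3,sold=3 ship[2->3]=2 ship[1->2]=2 ship[0->1]=2 prod=4 -> [13 5 7 7]
Step 6: demand=3,sold=3 ship[2->3]=2 ship[1->2]=2 ship[0->1]=2 prod=4 -> [15 5 7 6]
Step 7: demand=3,sold=3 ship[2->3]=2 ship[1->2]=2 ship[0->1]=2 prod=4 -> [17 5 7 5]
Step 8: demand=3,sold=3 ship[2->3]=2 ship[1->2]=2 ship[0->1]=2 prod=4 -> [19 5 7 4]
Step 9: demand=3,sold=3 ship[2->3]=2 ship[1->2]=2 ship[0->1]=2 prod=4 -> [21 5 7 3]
Step 10: demand=3,sold=3 ship[2->3]=2 ship[1->2]=2 ship[0->1]=2 prod=4 -> [23 5 7 2]
Step 11: demand=3,sold=2 ship[2->3]=2 ship[1->2]=2 ship[0->1]=2 prod=4 -> [25 5 7 2]
Step 12: demand=3,sold=2 ship[2->3]=2 ship[1->2]=2 ship[0->1]=2 prod=4 -> [27 5 7 2]
First stockout at step 11

11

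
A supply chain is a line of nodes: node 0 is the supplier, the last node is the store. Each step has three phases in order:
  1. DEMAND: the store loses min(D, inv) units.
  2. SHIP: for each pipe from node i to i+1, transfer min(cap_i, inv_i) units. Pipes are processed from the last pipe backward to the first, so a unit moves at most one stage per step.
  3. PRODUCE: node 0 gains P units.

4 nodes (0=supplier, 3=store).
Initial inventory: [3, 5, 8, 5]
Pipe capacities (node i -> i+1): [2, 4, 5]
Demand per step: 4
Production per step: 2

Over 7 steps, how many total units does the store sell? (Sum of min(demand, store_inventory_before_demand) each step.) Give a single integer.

Answer: 26

Derivation:
Step 1: sold=4 (running total=4) -> [3 3 7 6]
Step 2: sold=4 (running total=8) -> [3 2 5 7]
Step 3: sold=4 (running total=12) -> [3 2 2 8]
Step 4: sold=4 (running total=16) -> [3 2 2 6]
Step 5: sold=4 (running total=20) -> [3 2 2 4]
Step 6: sold=4 (running total=24) -> [3 2 2 2]
Step 7: sold=2 (running total=26) -> [3 2 2 2]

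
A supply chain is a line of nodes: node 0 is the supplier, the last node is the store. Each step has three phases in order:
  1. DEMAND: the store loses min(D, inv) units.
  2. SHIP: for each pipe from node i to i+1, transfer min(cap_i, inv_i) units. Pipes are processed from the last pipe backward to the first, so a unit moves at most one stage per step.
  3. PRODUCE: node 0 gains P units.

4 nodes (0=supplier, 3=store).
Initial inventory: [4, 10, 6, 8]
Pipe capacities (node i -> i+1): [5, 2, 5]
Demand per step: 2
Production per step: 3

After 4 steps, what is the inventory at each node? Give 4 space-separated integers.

Step 1: demand=2,sold=2 ship[2->3]=5 ship[1->2]=2 ship[0->1]=4 prod=3 -> inv=[3 12 3 11]
Step 2: demand=2,sold=2 ship[2->3]=3 ship[1->2]=2 ship[0->1]=3 prod=3 -> inv=[3 13 2 12]
Step 3: demand=2,sold=2 ship[2->3]=2 ship[1->2]=2 ship[0->1]=3 prod=3 -> inv=[3 14 2 12]
Step 4: demand=2,sold=2 ship[2->3]=2 ship[1->2]=2 ship[0->1]=3 prod=3 -> inv=[3 15 2 12]

3 15 2 12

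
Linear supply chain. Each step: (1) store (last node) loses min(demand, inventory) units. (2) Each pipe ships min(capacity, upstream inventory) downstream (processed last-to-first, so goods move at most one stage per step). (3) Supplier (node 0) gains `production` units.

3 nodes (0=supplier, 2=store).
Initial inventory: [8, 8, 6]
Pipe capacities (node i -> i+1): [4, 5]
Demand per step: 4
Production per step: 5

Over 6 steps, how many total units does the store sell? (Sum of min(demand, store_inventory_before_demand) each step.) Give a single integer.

Answer: 24

Derivation:
Step 1: sold=4 (running total=4) -> [9 7 7]
Step 2: sold=4 (running total=8) -> [10 6 8]
Step 3: sold=4 (running total=12) -> [11 5 9]
Step 4: sold=4 (running total=16) -> [12 4 10]
Step 5: sold=4 (running total=20) -> [13 4 10]
Step 6: sold=4 (running total=24) -> [14 4 10]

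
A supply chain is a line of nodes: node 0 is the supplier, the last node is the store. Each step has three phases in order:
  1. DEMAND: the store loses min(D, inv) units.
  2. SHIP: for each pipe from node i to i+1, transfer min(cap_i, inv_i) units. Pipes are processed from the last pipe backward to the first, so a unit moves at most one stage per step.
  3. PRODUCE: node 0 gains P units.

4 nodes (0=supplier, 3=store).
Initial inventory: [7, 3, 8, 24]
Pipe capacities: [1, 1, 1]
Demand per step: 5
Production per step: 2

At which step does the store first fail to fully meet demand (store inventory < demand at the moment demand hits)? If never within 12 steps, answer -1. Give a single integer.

Step 1: demand=5,sold=5 ship[2->3]=1 ship[1->2]=1 ship[0->1]=1 prod=2 -> [8 3 8 20]
Step 2: demand=5,sold=5 ship[2->3]=1 ship[1->2]=1 ship[0->1]=1 prod=2 -> [9 3 8 16]
Step 3: demand=5,sold=5 ship[2->3]=1 ship[1->2]=1 ship[0->1]=1 prod=2 -> [10 3 8 12]
Step 4: demand=5,sold=5 ship[2->3]=1 ship[1->2]=1 ship[0->1]=1 prod=2 -> [11 3 8 8]
Step 5: demand=5,sold=5 ship[2->3]=1 ship[1->2]=1 ship[0->1]=1 prod=2 -> [12 3 8 4]
Step 6: demand=5,sold=4 ship[2->3]=1 ship[1->2]=1 ship[0->1]=1 prod=2 -> [13 3 8 1]
Step 7: demand=5,sold=1 ship[2->3]=1 ship[1->2]=1 ship[0->1]=1 prod=2 -> [14 3 8 1]
Step 8: demand=5,sold=1 ship[2->3]=1 ship[1->2]=1 ship[0->1]=1 prod=2 -> [15 3 8 1]
Step 9: demand=5,sold=1 ship[2->3]=1 ship[1->2]=1 ship[0->1]=1 prod=2 -> [16 3 8 1]
Step 10: demand=5,sold=1 ship[2->3]=1 ship[1->2]=1 ship[0->1]=1 prod=2 -> [17 3 8 1]
Step 11: demand=5,sold=1 ship[2->3]=1 ship[1->2]=1 ship[0->1]=1 prod=2 -> [18 3 8 1]
Step 12: demand=5,sold=1 ship[2->3]=1 ship[1->2]=1 ship[0->1]=1 prod=2 -> [19 3 8 1]
First stockout at step 6

6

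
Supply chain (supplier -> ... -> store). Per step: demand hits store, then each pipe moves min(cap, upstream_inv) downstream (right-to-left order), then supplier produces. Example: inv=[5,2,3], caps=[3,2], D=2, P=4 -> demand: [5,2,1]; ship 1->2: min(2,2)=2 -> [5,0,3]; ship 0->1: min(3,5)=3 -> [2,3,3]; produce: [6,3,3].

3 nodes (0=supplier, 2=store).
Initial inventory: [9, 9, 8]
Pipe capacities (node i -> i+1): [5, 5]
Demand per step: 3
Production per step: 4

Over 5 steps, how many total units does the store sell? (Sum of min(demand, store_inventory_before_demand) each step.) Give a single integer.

Answer: 15

Derivation:
Step 1: sold=3 (running total=3) -> [8 9 10]
Step 2: sold=3 (running total=6) -> [7 9 12]
Step 3: sold=3 (running total=9) -> [6 9 14]
Step 4: sold=3 (running total=12) -> [5 9 16]
Step 5: sold=3 (running total=15) -> [4 9 18]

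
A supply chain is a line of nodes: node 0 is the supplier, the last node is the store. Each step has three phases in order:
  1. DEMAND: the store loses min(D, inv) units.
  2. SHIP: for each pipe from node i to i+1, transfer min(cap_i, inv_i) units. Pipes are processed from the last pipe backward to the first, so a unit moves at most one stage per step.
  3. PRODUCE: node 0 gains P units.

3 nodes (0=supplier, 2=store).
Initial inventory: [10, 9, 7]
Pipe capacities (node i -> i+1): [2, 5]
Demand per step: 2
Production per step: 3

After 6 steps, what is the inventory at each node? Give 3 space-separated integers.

Step 1: demand=2,sold=2 ship[1->2]=5 ship[0->1]=2 prod=3 -> inv=[11 6 10]
Step 2: demand=2,sold=2 ship[1->2]=5 ship[0->1]=2 prod=3 -> inv=[12 3 13]
Step 3: demand=2,sold=2 ship[1->2]=3 ship[0->1]=2 prod=3 -> inv=[13 2 14]
Step 4: demand=2,sold=2 ship[1->2]=2 ship[0->1]=2 prod=3 -> inv=[14 2 14]
Step 5: demand=2,sold=2 ship[1->2]=2 ship[0->1]=2 prod=3 -> inv=[15 2 14]
Step 6: demand=2,sold=2 ship[1->2]=2 ship[0->1]=2 prod=3 -> inv=[16 2 14]

16 2 14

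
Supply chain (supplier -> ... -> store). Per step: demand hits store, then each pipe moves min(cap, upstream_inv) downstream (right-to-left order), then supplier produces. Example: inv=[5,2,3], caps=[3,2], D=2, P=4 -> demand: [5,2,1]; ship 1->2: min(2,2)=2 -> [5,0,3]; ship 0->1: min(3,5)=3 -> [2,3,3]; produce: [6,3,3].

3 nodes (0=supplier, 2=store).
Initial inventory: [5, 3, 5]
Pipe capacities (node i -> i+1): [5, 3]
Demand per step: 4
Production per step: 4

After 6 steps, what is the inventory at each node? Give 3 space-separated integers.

Step 1: demand=4,sold=4 ship[1->2]=3 ship[0->1]=5 prod=4 -> inv=[4 5 4]
Step 2: demand=4,sold=4 ship[1->2]=3 ship[0->1]=4 prod=4 -> inv=[4 6 3]
Step 3: demand=4,sold=3 ship[1->2]=3 ship[0->1]=4 prod=4 -> inv=[4 7 3]
Step 4: demand=4,sold=3 ship[1->2]=3 ship[0->1]=4 prod=4 -> inv=[4 8 3]
Step 5: demand=4,sold=3 ship[1->2]=3 ship[0->1]=4 prod=4 -> inv=[4 9 3]
Step 6: demand=4,sold=3 ship[1->2]=3 ship[0->1]=4 prod=4 -> inv=[4 10 3]

4 10 3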